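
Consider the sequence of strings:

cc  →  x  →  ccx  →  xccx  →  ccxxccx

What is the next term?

xccxccxxccx

Each term (from the third on) is the two preceding terms concatenated in order: term 3 = cc·x = ccx.
So term 6 is xccx·ccxxccx.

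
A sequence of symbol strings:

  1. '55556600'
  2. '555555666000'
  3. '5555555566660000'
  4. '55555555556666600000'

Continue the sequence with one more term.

555555555555666666000000

Each string has the form 5^{2n} 6^{n} 0^{n}, where the shown terms are n = 2, 3, 4, 5.
Setting n = 6 gives 12, 6, 6 characters in each block.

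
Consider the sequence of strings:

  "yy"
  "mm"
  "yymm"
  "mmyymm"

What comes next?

Each term (from the third on) is the two preceding terms concatenated in order: term 3 = yy·mm = yymm.
Continuing: yymm · mmyymm gives term 5.

yymmmmyymm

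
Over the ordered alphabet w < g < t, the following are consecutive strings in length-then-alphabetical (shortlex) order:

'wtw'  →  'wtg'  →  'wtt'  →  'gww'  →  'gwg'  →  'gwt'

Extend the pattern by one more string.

ggw

Treat gwt as a base-3 numeral over the given alphabet and add one, carrying through any trailing t's.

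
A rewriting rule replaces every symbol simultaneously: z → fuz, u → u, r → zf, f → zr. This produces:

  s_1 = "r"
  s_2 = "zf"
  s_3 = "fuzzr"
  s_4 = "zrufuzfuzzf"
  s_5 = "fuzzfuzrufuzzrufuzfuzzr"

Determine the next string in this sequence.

Rewriting the 23 symbols of fuzzfuzrufuzzrufuzfuzzr one by one yields zr u fuz fuz zr u fuz zf u zr u fuz fuz zf u zr u fuz zr u fuz fuz zf; concatenated:

zrufuzfuzzrufuzzfuzrufuzfuzzfuzrufuzzrufuzfuzzf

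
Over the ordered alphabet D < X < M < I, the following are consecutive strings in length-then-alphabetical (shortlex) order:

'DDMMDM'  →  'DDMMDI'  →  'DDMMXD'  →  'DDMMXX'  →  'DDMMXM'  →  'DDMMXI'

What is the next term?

DDMMMD

Treat DDMMXI as a base-4 numeral over the given alphabet and add one, carrying through any trailing I's.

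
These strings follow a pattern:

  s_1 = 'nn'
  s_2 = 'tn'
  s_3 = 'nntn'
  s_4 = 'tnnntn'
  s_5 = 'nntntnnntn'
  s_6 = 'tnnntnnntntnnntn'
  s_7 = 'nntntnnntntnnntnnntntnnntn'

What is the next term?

From term 3 onward, concatenate the second-to-last term with the last: nn·tn = nntn, tn·nntn = tnnntn, …
Continuing: tnnntnnntntnnntn · nntntnnntntnnntnnntntnnntn gives term 8.

tnnntnnntntnnntnnntntnnntntnnntnnntntnnntn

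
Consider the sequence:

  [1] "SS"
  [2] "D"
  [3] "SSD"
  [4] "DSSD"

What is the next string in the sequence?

SSDDSSD

This is a Fibonacci-style word recurrence s(k) = s(k−2)·s(k−1): e.g. SS·D = SSD.
Continuing: SSD · DSSD gives term 5.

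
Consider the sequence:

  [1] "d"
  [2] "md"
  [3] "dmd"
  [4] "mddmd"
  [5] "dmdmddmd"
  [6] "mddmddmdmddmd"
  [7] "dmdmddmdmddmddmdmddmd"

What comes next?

mddmddmdmddmddmdmddmdmddmddmdmddmd

From term 3 onward, concatenate the second-to-last term with the last: d·md = dmd, md·dmd = mddmd, …
The next term joins mddmddmdmddmd and dmdmddmdmddmddmdmddmd.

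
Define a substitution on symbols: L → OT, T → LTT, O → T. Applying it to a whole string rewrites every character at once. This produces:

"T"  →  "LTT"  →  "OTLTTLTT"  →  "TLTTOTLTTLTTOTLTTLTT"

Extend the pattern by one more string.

LTTOTLTTLTTTLTTOTLTTLTTOTLTTLTTTLTTOTLTTLTTOTLTTLTT

Applying the rule to each of the 20 symbols of TLTTOTLTTLTTOTLTTLTT gives the pieces LTT OT LTT LTT T LTT OT LTT LTT OT LTT LTT T LTT OT LTT LTT OT LTT LTT, which concatenate to the answer.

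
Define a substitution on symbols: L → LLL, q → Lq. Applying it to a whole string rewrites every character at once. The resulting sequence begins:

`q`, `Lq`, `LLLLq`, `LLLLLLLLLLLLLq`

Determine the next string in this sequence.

Applying the rule to each of the 14 symbols of LLLLLLLLLLLLLq gives the pieces LLL LLL LLL LLL LLL LLL LLL LLL LLL LLL LLL LLL LLL Lq, which concatenate to the answer.

LLLLLLLLLLLLLLLLLLLLLLLLLLLLLLLLLLLLLLLLq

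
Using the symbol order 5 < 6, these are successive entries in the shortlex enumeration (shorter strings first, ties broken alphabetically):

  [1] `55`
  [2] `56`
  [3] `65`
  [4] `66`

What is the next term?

After 66 the length-2 strings are exhausted; the first length-3 string is 3 copies of 5.

555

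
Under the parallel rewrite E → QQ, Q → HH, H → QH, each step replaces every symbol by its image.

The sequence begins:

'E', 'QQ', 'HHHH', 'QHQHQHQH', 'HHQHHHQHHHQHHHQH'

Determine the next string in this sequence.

QHQHHHQHQHQHHHQHQHQHHHQHQHQHHHQH

Replace each of the 16 characters of HHQHHHQHHHQHHHQH in place — QH QH HH QH QH QH HH QH QH QH HH QH QH QH HH QH — and concatenate.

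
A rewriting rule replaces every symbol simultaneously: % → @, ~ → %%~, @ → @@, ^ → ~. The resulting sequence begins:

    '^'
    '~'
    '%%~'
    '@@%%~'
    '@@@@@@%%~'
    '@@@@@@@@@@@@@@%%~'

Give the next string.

@@@@@@@@@@@@@@@@@@@@@@@@@@@@@@%%~

φ(@@@@@@@@@@@@@@%%~) expands symbol-by-symbol to @@ @@ @@ @@ @@ @@ @@ @@ @@ @@ @@ @@ @@ @@ @ @ %%~; joining the 17 pieces gives the next term.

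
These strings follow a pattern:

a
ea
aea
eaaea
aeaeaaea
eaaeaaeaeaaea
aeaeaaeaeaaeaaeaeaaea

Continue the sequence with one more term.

eaaeaaeaeaaeaaeaeaaeaeaaeaaeaeaaea

This is a Fibonacci-style word recurrence s(k) = s(k−2)·s(k−1): e.g. a·ea = aea.
Continuing: eaaeaaeaeaaea · aeaeaaeaeaaeaaeaeaaea gives term 8.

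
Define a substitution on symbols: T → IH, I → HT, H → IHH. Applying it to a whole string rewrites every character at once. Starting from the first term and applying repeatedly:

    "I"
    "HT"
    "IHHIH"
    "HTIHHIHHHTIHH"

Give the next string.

IHHIHHTIHHIHHHTIHHIHHIHHIHHTIHHIHH

φ(HTIHHIHHHTIHH) expands symbol-by-symbol to IHH IH HT IHH IHH HT IHH IHH IHH IH HT IHH IHH; joining the 13 pieces gives the next term.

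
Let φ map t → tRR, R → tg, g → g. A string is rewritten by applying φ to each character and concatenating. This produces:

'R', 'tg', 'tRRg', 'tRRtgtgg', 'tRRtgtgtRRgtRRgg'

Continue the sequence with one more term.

tRRtgtgtRRgtRRgtRRtgtggtRRtgtggg

φ(tRRtgtgtRRgtRRgg) expands symbol-by-symbol to tRR tg tg tRR g tRR g tRR tg tg g tRR tg tg g g; joining the 16 pieces gives the next term.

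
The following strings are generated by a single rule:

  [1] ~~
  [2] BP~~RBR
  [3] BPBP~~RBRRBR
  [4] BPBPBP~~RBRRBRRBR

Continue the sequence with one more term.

BPBPBPBP~~RBRRBRRBRRBR

Every step adds BP to the front and RBR to the end of the previous string.
One more step from BPBPBP~~RBRRBRRBR gives the answer.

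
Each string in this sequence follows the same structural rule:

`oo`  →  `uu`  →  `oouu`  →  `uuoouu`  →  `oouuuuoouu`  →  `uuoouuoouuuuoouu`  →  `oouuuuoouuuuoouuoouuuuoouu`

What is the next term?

uuoouuoouuuuoouuoouuuuoouuuuoouuoouuuuoouu

This is a Fibonacci-style word recurrence s(k) = s(k−2)·s(k−1): e.g. oo·uu = oouu.
The next term joins uuoouuoouuuuoouu and oouuuuoouuuuoouuoouuuuoouu.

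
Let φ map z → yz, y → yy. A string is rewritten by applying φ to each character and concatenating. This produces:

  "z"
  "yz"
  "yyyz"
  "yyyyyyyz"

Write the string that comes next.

Rewriting each symbol of yyyyyyyz: y→yy, y→yy, y→yy, y→yy, y→yy, y→yy, y→yy, z→yz, which concatenates to yy yy yy yy yy yy yy yz.

yyyyyyyyyyyyyyyz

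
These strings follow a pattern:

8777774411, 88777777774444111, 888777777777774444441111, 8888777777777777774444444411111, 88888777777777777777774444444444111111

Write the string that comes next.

888888777777777777777777774444444444441111111

Each string has the form 8^{n} 7^{3n+2} 4^{2n} 1^{n+1} (n = 1, 2, …).
At n = 6 the blocks have lengths 6, 20, 12, 7.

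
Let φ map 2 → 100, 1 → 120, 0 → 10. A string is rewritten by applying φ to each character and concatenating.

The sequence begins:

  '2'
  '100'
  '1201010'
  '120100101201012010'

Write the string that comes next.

1201001012010101201012010010120101201001012010

Replace each of the 18 characters of 120100101201012010 in place — 120 100 10 120 10 10 120 10 120 100 10 120 10 120 100 10 120 10 — and concatenate.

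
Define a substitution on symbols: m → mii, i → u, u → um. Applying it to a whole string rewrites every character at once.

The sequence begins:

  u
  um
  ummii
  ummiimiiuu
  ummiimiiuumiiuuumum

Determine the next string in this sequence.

Rewriting the 19 symbols of ummiimiiuumiiuuumum one by one yields um mii mii u u mii u u um um mii u u um um um mii um mii; concatenated:

ummiimiiuumiiuuumummiiuuumumummiiummii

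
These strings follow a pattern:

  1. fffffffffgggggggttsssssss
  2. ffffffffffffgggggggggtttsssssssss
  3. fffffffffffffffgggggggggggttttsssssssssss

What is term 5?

fffffffffffffffffffffgggggggggggggggttttttsssssssssssssss

Each string has the form f^{3n} g^{2n+1} t^{n-1} s^{2n+1}, where the shown terms are n = 3, 4, 5.
For term 5, n = 7, so the run lengths are 21, 15, 6, 15.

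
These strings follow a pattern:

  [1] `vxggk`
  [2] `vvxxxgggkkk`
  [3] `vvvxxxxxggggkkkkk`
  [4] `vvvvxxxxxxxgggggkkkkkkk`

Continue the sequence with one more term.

vvvvvxxxxxxxxxggggggkkkkkkkkk

Reading off run lengths: v runs 1, 2, 3, 4; x runs 1, 3, 5, 7; g runs 2, 3, 4, 5; k runs 1, 3, 5, 7 — each is linear in n (n = 1, 2, …).
Setting n = 5 gives 5, 9, 6, 9 characters in each block.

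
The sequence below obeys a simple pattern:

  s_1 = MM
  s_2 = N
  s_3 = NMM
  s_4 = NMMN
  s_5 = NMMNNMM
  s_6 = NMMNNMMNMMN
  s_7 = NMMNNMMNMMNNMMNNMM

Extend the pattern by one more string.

NMMNNMMNMMNNMMNNMMNMMNNMMNMMN

This is a Fibonacci-style word recurrence s(k) = s(k−1)·s(k−2): e.g. N·MM = NMM.
The next term joins NMMNNMMNMMNNMMNNMM and NMMNNMMNMMN.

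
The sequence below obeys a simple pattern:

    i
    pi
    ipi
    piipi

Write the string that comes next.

This is a Fibonacci-style word recurrence s(k) = s(k−2)·s(k−1): e.g. i·pi = ipi.
Continuing: ipi · piipi gives term 5.

ipipiipi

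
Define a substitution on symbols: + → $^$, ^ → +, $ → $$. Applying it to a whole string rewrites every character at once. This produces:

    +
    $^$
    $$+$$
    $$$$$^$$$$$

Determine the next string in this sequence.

$$$$$$$$$$+$$$$$$$$$$

Rewriting each symbol of $$$$$^$$$$$: $→$$, $→$$, $→$$, $→$$, $→$$, ^→+, $→$$, $→$$, $→$$, $→$$, $→$$, which concatenates to $$ $$ $$ $$ $$ + $$ $$ $$ $$ $$.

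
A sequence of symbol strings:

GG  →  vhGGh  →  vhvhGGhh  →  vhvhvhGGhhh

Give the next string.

Every step adds vh to the front and h to the end of the previous string.
So the next term is vh·vhvhvhGGhhh·h.

vhvhvhvhGGhhhh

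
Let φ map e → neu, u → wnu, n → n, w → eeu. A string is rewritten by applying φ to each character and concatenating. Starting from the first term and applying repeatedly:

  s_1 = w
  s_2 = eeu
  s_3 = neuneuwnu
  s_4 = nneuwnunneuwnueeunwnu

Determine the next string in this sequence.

nnneuwnueeunwnunnneuwnueeunwnuneuneuwnuneeunwnu

φ(nneuwnunneuwnueeunwnu) expands symbol-by-symbol to n n neu wnu eeu n wnu n n neu wnu eeu n wnu neu neu wnu n eeu n wnu; joining the 21 pieces gives the next term.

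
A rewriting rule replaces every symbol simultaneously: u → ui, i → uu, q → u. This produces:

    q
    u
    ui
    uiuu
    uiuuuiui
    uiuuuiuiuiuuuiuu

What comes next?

Replace each of the 16 characters of uiuuuiuiuiuuuiuu in place — ui uu ui ui ui uu ui uu ui uu ui ui ui uu ui ui — and concatenate.

uiuuuiuiuiuuuiuuuiuuuiuiuiuuuiui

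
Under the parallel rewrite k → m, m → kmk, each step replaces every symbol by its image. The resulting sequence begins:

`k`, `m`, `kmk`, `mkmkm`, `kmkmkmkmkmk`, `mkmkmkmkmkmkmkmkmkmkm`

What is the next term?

φ(mkmkmkmkmkmkmkmkmkmkm) expands symbol-by-symbol to kmk m kmk m kmk m kmk m kmk m kmk m kmk m kmk m kmk m kmk m kmk; joining the 21 pieces gives the next term.

kmkmkmkmkmkmkmkmkmkmkmkmkmkmkmkmkmkmkmkmkmk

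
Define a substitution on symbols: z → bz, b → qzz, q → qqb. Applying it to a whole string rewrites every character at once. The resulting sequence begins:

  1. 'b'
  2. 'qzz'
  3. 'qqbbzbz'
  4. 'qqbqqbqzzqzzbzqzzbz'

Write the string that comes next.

Rewriting the 19 symbols of qqbqqbqzzqzzbzqzzbz one by one yields qqb qqb qzz qqb qqb qzz qqb bz bz qqb bz bz qzz bz qqb bz bz qzz bz; concatenated:

qqbqqbqzzqqbqqbqzzqqbbzbzqqbbzbzqzzbzqqbbzbzqzzbz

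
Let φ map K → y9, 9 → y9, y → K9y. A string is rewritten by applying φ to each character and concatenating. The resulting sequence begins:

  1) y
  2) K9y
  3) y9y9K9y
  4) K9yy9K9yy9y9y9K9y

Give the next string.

Rewriting the 17 symbols of K9yy9K9yy9y9y9K9y one by one yields y9 y9 K9y K9y y9 y9 y9 K9y K9y y9 K9y y9 K9y y9 y9 y9 K9y; concatenated:

y9y9K9yK9yy9y9y9K9yK9yy9K9yy9K9yy9y9y9K9y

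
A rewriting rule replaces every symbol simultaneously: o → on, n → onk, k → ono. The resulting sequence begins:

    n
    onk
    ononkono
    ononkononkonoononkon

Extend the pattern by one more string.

ononkononkonoononkononkonoononkonononkononkonoononk

φ(ononkononkonoononkon) expands symbol-by-symbol to on onk on onk ono on onk on onk ono on onk on on onk on onk ono on onk; joining the 20 pieces gives the next term.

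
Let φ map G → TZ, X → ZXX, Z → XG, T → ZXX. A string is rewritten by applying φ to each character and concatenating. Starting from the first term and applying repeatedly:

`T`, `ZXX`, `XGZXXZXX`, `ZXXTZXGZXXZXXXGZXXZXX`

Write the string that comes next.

Applying the rule to each of the 21 symbols of ZXXTZXGZXXZXXXGZXXZXX gives the pieces XG ZXX ZXX ZXX XG ZXX TZ XG ZXX ZXX XG ZXX ZXX ZXX TZ XG ZXX ZXX XG ZXX ZXX, which concatenate to the answer.

XGZXXZXXZXXXGZXXTZXGZXXZXXXGZXXZXXZXXTZXGZXXZXXXGZXXZXX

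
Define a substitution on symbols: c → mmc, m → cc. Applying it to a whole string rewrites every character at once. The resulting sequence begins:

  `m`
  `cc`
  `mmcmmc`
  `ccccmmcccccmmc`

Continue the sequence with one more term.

Rewriting the 14 symbols of ccccmmcccccmmc one by one yields mmc mmc mmc mmc cc cc mmc mmc mmc mmc mmc cc cc mmc; concatenated:

mmcmmcmmcmmcccccmmcmmcmmcmmcmmcccccmmc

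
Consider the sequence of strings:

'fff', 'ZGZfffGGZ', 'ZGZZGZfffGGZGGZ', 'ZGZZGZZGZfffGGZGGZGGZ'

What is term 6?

ZGZZGZZGZZGZZGZfffGGZGGZGGZGGZGGZ

Each term wraps the previous one in ZGZ on the left and GGZ on the right.
From ZGZZGZZGZfffGGZGGZGGZ, 2 further steps: ZGZZGZZGZfffGGZGGZGGZ → ZGZZGZZGZZGZfffGGZGGZGGZGGZ → (answer).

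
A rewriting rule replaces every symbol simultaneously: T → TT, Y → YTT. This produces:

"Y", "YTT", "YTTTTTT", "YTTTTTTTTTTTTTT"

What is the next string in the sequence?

YTTTTTTTTTTTTTTTTTTTTTTTTTTTTTT

φ(YTTTTTTTTTTTTTT) expands symbol-by-symbol to YTT TT TT TT TT TT TT TT TT TT TT TT TT TT TT; joining the 15 pieces gives the next term.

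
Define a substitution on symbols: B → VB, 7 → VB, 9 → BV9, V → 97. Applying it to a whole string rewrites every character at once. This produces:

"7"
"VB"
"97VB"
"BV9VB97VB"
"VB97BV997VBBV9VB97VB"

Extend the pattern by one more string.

Applying the rule to each of the 20 symbols of VB97BV997VBBV9VB97VB gives the pieces 97 VB BV9 VB VB 97 BV9 BV9 VB 97 VB VB 97 BV9 97 VB BV9 VB 97 VB, which concatenate to the answer.

97VBBV9VBVB97BV9BV9VB97VBVB97BV997VBBV9VB97VB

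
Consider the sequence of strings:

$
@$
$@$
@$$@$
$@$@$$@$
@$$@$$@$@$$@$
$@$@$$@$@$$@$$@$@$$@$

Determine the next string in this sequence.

@$$@$$@$@$$@$$@$@$$@$@$$@$$@$@$$@$

From term 3 onward, concatenate the second-to-last term with the last: $·@$ = $@$, @$·$@$ = @$$@$, …
Continuing: @$$@$$@$@$$@$ · $@$@$$@$@$$@$$@$@$$@$ gives term 8.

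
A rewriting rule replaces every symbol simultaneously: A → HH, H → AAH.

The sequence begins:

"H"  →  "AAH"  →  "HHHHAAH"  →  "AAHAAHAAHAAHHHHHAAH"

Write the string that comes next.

HHHHAAHHHHHAAHHHHHAAHHHHHAAHAAHAAHAAHAAHHHHHAAH

φ(AAHAAHAAHAAHHHHHAAH) expands symbol-by-symbol to HH HH AAH HH HH AAH HH HH AAH HH HH AAH AAH AAH AAH AAH HH HH AAH; joining the 19 pieces gives the next term.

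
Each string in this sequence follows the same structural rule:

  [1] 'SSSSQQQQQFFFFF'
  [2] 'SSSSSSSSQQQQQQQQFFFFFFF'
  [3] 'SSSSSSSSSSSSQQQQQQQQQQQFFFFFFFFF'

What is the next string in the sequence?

The n-th term is 4n S's then 3n+2 Q's then 2n+3 F's (n = 1, 2, …).
For the next term, n = 4, so the run lengths are 16, 14, 11.

SSSSSSSSSSSSSSSSQQQQQQQQQQQQQQFFFFFFFFFFF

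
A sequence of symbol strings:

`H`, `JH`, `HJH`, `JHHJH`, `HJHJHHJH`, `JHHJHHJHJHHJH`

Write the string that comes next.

HJHJHHJHJHHJHHJHJHHJH

From term 3 onward, concatenate the second-to-last term with the last: H·JH = HJH, JH·HJH = JHHJH, …
So term 7 is HJHJHHJH·JHHJHHJHJHHJH.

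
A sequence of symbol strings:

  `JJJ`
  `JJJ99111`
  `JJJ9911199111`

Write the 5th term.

JJJ99111991119911199111

Every step adds 99111 to the end: s(k+1) = s(k)·99111.
From JJJ9911199111, 2 further steps: JJJ9911199111 → JJJ991119911199111 → (answer).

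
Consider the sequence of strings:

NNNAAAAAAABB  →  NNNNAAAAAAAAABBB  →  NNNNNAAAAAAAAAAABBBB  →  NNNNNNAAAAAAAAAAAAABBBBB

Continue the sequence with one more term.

NNNNNNNAAAAAAAAAAAAAAABBBBBB

Each string has the form N^{n} A^{2n+1} B^{n-1}, where the shown terms are n = 3, 4, 5, 6.
Setting n = 7 gives 7, 15, 6 characters in each block.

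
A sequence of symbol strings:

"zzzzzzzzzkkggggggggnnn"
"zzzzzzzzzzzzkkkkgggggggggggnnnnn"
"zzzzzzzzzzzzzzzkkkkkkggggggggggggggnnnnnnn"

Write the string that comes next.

Each string has the form z^{3n+3} k^{2n-2} g^{3n+2} n^{2n-1}, where the shown terms are n = 2, 3, 4.
For the next term, n = 5, so the run lengths are 18, 8, 17, 9.

zzzzzzzzzzzzzzzzzzkkkkkkkkgggggggggggggggggnnnnnnnnn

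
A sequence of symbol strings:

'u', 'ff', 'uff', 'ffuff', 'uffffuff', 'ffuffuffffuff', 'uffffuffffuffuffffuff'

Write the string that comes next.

ffuffuffffuffuffffuffffuffuffffuff

Each term (from the third on) is the two preceding terms concatenated in order: term 3 = u·ff = uff.
So term 8 is ffuffuffffuff·uffffuffffuffuffffuff.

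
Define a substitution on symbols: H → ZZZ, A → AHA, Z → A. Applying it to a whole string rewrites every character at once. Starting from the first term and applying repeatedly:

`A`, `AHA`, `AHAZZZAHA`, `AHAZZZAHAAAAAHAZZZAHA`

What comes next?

AHAZZZAHAAAAAHAZZZAHAAHAAHAAHAAHAZZZAHAAAAAHAZZZAHA

φ(AHAZZZAHAAAAAHAZZZAHA) expands symbol-by-symbol to AHA ZZZ AHA A A A AHA ZZZ AHA AHA AHA AHA AHA ZZZ AHA A A A AHA ZZZ AHA; joining the 21 pieces gives the next term.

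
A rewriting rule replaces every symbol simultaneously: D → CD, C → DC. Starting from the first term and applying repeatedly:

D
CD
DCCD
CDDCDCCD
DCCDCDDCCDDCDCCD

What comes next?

CDDCDCCDDCCDCDDCDCCDCDDCCDDCDCCD

Applying the rule to each of the 16 symbols of DCCDCDDCCDDCDCCD gives the pieces CD DC DC CD DC CD CD DC DC CD CD DC CD DC DC CD, which concatenate to the answer.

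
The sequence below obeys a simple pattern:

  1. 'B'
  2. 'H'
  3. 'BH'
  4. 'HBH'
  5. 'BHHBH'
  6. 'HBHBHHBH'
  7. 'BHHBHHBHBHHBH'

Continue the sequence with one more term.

Each term (from the third on) is the two preceding terms concatenated in order: term 3 = B·H = BH.
The next term joins HBHBHHBH and BHHBHHBHBHHBH.

HBHBHHBHBHHBHHBHBHHBH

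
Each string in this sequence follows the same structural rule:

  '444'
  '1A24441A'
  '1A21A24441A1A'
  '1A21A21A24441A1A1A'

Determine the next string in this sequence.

Every step adds 1A2 to the front and 1A to the end of the previous string.
One more step from 1A21A21A24441A1A1A gives the answer.

1A21A21A21A24441A1A1A1A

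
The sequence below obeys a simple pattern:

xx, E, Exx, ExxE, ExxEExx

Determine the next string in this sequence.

This is a Fibonacci-style word recurrence s(k) = s(k−1)·s(k−2): e.g. E·xx = Exx.
Continuing: ExxEExx · ExxE gives term 6.

ExxEExxExxE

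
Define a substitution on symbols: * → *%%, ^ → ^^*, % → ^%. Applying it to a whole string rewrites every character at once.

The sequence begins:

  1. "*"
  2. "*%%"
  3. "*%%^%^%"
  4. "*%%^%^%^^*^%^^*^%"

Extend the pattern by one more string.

*%%^%^%^^*^%^^*^%^^*^^**%%^^*^%^^*^^**%%^^*^%

φ(*%%^%^%^^*^%^^*^%) expands symbol-by-symbol to *%% ^% ^% ^^* ^% ^^* ^% ^^* ^^* *%% ^^* ^% ^^* ^^* *%% ^^* ^%; joining the 17 pieces gives the next term.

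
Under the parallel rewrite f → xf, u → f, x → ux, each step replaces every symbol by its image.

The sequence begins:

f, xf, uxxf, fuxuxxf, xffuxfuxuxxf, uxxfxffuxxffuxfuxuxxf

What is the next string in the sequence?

fuxuxxfuxxfxffuxuxxfxffuxxffuxfuxuxxf

Applying the rule to each of the 21 symbols of uxxfxffuxxffuxfuxuxxf gives the pieces f ux ux xf ux xf xf f ux ux xf xf f ux xf f ux f ux ux xf, which concatenate to the answer.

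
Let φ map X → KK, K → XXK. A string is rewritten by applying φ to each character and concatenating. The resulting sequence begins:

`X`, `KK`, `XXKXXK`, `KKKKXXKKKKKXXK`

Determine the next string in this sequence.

XXKXXKXXKXXKKKKKXXKXXKXXKXXKXXKKKKKXXK

Applying the rule to each of the 14 symbols of KKKKXXKKKKKXXK gives the pieces XXK XXK XXK XXK KK KK XXK XXK XXK XXK XXK KK KK XXK, which concatenate to the answer.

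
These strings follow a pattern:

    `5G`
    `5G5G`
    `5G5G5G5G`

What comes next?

s(k+1) = s(k)·s(k) — each term doubles the last.
One more doubling of 5G5G5G5G gives the answer.

5G5G5G5G5G5G5G5G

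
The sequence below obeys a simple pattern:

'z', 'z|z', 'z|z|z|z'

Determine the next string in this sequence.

z|z|z|z|z|z|z|z

Each string is two copies of the previous one joined by '|'.
One more doubling of z|z|z|z gives the answer.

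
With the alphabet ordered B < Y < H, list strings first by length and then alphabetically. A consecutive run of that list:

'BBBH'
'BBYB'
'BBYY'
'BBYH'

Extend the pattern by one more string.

BBHB

Treat BBYH as a base-3 numeral over the given alphabet and add one, carrying through any trailing H's.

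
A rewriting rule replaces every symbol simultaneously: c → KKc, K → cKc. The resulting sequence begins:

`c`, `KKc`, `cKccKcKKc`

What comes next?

Expanding cKccKcKKc: c→KKc, K→cKc, c→KKc, c→KKc, K→cKc, c→KKc, K→cKc, K→cKc, c→KKc. Concatenated: KKc cKc KKc KKc cKc KKc cKc cKc KKc.

KKccKcKKcKKccKcKKccKccKcKKc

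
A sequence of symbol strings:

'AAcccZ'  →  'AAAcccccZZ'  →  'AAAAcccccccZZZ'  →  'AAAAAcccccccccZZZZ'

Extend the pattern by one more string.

AAAAAAcccccccccccZZZZZ

Each string has the form A^{n+1} c^{2n+1} Z^{n} (n = 1, 2, …).
For the next term, n = 5, so the run lengths are 6, 11, 5.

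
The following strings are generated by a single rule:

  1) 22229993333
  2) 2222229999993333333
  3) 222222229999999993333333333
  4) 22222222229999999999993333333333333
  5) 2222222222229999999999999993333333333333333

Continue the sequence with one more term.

222222222222229999999999999999993333333333333333333

Reading off run lengths: 2 runs 4, 6, 8, 10, 12; 9 runs 3, 6, 9, 12, 15; 3 runs 4, 7, 10, 13, 16 — each is linear in n (n = 1, 2, …).
Setting n = 6 gives 14, 18, 19 characters in each block.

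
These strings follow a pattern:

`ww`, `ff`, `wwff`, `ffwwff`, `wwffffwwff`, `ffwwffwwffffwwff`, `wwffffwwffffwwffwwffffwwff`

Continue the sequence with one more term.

This is a Fibonacci-style word recurrence s(k) = s(k−2)·s(k−1): e.g. ww·ff = wwff.
The next term joins ffwwffwwffffwwff and wwffffwwffffwwffwwffffwwff.

ffwwffwwffffwwffwwffffwwffffwwffwwffffwwff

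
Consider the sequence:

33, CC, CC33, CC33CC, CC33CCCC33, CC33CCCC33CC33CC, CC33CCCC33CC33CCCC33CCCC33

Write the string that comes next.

CC33CCCC33CC33CCCC33CCCC33CC33CCCC33CC33CC

Each term (from the third on) is the previous term followed by the one before it: term 3 = CC·33 = CC33.
The next term joins CC33CCCC33CC33CCCC33CCCC33 and CC33CCCC33CC33CC.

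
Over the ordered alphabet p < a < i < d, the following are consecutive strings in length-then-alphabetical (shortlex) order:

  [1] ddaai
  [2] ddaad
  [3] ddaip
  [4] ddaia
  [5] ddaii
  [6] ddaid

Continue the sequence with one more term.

Treat ddaid as a base-4 numeral over the given alphabet and add one, carrying through any trailing d's.

ddadp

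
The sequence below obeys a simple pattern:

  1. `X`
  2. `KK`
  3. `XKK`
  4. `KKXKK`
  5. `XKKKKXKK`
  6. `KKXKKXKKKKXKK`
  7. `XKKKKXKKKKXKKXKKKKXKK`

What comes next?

KKXKKXKKKKXKKXKKKKXKKKKXKKXKKKKXKK

From term 3 onward, concatenate the second-to-last term with the last: X·KK = XKK, KK·XKK = KKXKK, …
So term 8 is KKXKKXKKKKXKK·XKKKKXKKKKXKKXKKKKXKK.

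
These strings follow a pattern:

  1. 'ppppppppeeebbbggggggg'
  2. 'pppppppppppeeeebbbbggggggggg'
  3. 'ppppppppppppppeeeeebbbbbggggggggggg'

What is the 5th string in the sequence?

The n-th term is 3n-1 p's then n e's then n b's then 2n+1 g's, where the shown terms are n = 3, 4, 5.
For term 5, n = 7, so the run lengths are 20, 7, 7, 15.

ppppppppppppppppppppeeeeeeebbbbbbbggggggggggggggg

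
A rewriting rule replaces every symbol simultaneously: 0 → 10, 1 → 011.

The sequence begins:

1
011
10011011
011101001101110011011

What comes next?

1001101101110011101001101110011011011101001101110011011

Applying the rule to each of the 21 symbols of 011101001101110011011 gives the pieces 10 011 011 011 10 011 10 10 011 011 10 011 011 011 10 10 011 011 10 011 011, which concatenate to the answer.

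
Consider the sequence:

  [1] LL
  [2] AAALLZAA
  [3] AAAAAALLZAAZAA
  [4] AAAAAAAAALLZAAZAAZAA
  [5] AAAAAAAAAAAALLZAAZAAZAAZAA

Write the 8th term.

Every step adds AAA to the front and ZAA to the end of the previous string.
From AAAAAAAAAAAALLZAAZAAZAAZAA, 3 further steps: AAAAAAAAAAAALLZAAZAAZAAZAA → AAAAAAAAAAAAAAALLZAAZAAZAAZAAZAA → AAAAAAAAAAAAAAAAAALLZAAZAAZAAZAAZAAZAA → (answer).

AAAAAAAAAAAAAAAAAAAAALLZAAZAAZAAZAAZAAZAAZAA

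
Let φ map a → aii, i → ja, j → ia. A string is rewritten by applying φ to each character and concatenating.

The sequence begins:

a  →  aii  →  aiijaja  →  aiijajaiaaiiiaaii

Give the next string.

φ(aiijajaiaaiiiaaii) expands symbol-by-symbol to aii ja ja ia aii ia aii ja aii aii ja ja ja aii aii ja ja; joining the 17 pieces gives the next term.

aiijajaiaaiiiaaiijaaiiaiijajajaaiiaiijaja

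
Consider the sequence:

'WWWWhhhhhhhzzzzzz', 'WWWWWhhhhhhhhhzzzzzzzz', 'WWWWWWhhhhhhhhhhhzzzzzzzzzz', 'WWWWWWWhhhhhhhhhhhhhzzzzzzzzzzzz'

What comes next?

Term n consists of n+1 W's, followed by 2n+1 h's, followed by 2n z's, where the shown terms are n = 3, 4, 5, 6.
Setting n = 7 gives 8, 15, 14 characters in each block.

WWWWWWWWhhhhhhhhhhhhhhhzzzzzzzzzzzzzz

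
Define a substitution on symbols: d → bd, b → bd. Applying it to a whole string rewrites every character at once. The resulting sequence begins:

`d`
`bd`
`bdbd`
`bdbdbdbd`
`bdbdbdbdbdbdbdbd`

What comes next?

bdbdbdbdbdbdbdbdbdbdbdbdbdbdbdbd

Applying the rule to each of the 16 symbols of bdbdbdbdbdbdbdbd gives the pieces bd bd bd bd bd bd bd bd bd bd bd bd bd bd bd bd, which concatenate to the answer.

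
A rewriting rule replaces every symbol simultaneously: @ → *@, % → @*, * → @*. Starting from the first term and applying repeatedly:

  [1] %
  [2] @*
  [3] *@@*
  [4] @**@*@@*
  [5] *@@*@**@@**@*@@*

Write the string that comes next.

Applying the rule to each of the 16 symbols of *@@*@**@@**@*@@* gives the pieces @* *@ *@ @* *@ @* @* *@ *@ @* @* *@ @* *@ *@ @*, which concatenate to the answer.

@**@*@@**@@*@**@*@@*@**@@**@*@@*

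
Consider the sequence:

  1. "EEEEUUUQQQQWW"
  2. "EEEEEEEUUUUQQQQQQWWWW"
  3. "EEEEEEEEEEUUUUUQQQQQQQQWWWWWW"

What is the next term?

EEEEEEEEEEEEEUUUUUUQQQQQQQQQQWWWWWWWW

Reading off run lengths: E runs 4, 7, 10; U runs 3, 4, 5; Q runs 4, 6, 8; W runs 2, 4, 6 — each is linear in n (n = 1, 2, …).
At n = 4 the blocks have lengths 13, 6, 10, 8.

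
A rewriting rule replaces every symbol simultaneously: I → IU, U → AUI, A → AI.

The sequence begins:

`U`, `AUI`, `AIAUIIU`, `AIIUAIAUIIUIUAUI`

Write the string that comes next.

Rewriting the 16 symbols of AIIUAIAUIIUIUAUI one by one yields AI IU IU AUI AI IU AI AUI IU IU AUI IU AUI AI AUI IU; concatenated:

AIIUIUAUIAIIUAIAUIIUIUAUIIUAUIAIAUIIU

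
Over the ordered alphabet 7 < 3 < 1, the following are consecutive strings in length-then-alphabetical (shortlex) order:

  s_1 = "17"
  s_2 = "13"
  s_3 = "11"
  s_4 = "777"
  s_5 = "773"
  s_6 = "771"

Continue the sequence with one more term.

737

Treat 771 as a base-3 numeral over the given alphabet and add one, carrying through any trailing 1's.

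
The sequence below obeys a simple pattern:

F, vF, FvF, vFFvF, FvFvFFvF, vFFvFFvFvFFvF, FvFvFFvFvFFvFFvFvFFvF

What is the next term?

This is a Fibonacci-style word recurrence s(k) = s(k−2)·s(k−1): e.g. F·vF = FvF.
Continuing: vFFvFFvFvFFvF · FvFvFFvFvFFvFFvFvFFvF gives term 8.

vFFvFFvFvFFvFFvFvFFvFvFFvFFvFvFFvF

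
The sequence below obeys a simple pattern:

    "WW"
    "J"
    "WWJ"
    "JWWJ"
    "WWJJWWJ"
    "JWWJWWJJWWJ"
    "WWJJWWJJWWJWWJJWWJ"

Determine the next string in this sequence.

JWWJWWJJWWJWWJJWWJJWWJWWJJWWJ

Each term (from the third on) is the two preceding terms concatenated in order: term 3 = WW·J = WWJ.
Continuing: JWWJWWJJWWJ · WWJJWWJJWWJWWJJWWJ gives term 8.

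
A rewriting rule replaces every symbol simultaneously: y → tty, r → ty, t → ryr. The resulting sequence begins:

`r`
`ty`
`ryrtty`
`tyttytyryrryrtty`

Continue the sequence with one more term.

Rewriting the 16 symbols of tyttytyryrryrtty one by one yields ryr tty ryr ryr tty ryr tty ty tty ty ty tty ty ryr ryr tty; concatenated:

ryrttyryrryrttyryrttytyttytytyttytyryrryrtty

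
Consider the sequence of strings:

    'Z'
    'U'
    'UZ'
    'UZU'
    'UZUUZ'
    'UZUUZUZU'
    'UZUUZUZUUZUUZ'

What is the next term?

UZUUZUZUUZUUZUZUUZUZU

This is a Fibonacci-style word recurrence s(k) = s(k−1)·s(k−2): e.g. U·Z = UZ.
Continuing: UZUUZUZUUZUUZ · UZUUZUZU gives term 8.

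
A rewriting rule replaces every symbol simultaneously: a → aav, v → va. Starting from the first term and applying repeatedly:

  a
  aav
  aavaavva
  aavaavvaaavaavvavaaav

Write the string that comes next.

aavaavvaaavaavvavaaavaavaavvaaavaavvavaaavvaaavaavaavva

Replace each of the 21 characters of aavaavvaaavaavvavaaav in place — aav aav va aav aav va va aav aav aav va aav aav va va aav va aav aav aav va — and concatenate.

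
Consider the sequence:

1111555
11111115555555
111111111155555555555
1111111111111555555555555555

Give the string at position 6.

Term n consists of 3n+1 1's, followed by 4n-1 5's (n = 1, 2, …).
Setting n = 6 gives 19, 23 characters in each block.

111111111111111111155555555555555555555555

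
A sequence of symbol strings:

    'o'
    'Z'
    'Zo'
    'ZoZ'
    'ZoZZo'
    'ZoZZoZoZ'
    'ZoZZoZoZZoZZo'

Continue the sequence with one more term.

From term 3 onward, concatenate the last term with the second-to-last: Z·o = Zo, Zo·Z = ZoZ, …
Continuing: ZoZZoZoZZoZZo · ZoZZoZoZ gives term 8.

ZoZZoZoZZoZZoZoZZoZoZ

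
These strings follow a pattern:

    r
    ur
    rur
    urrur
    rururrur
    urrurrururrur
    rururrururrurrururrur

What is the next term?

urrurrururrurrururrururrurrururrur

Each term (from the third on) is the two preceding terms concatenated in order: term 3 = r·ur = rur.
The next term joins urrurrururrur and rururrururrurrururrur.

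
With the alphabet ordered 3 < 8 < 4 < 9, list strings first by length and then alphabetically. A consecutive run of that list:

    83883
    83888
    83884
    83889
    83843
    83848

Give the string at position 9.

83893

Continuing the enumeration 3 steps past 83848: 83848 → 83844 → 83849 → (answer).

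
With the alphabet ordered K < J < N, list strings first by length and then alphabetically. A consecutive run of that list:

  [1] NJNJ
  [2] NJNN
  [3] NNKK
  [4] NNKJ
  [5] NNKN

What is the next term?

NNJK

The successor of NNKN increments the rightmost position that isn't already N and resets every position after it to K.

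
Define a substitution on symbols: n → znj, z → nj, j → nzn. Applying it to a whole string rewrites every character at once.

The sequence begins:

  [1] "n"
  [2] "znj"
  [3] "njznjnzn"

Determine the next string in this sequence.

Rewriting each symbol of njznjnzn: n→znj, j→nzn, z→nj, n→znj, j→nzn, n→znj, z→nj, n→znj, which concatenates to znj nzn nj znj nzn znj nj znj.

znjnznnjznjnznznjnjznj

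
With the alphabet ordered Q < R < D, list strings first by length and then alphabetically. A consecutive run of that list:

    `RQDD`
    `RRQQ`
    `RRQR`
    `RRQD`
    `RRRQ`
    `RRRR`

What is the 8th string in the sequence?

Continuing the enumeration 2 steps past RRRR: RRRR → RRRD → (answer).

RRDQ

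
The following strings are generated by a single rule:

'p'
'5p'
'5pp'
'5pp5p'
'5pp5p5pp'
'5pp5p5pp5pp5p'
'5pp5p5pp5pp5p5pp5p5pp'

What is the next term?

From term 3 onward, concatenate the last term with the second-to-last: 5p·p = 5pp, 5pp·5p = 5pp5p, …
So term 8 is 5pp5p5pp5pp5p5pp5p5pp·5pp5p5pp5pp5p.

5pp5p5pp5pp5p5pp5p5pp5pp5p5pp5pp5p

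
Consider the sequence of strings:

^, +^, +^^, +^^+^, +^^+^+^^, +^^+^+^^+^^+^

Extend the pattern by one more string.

Each term (from the third on) is the previous term followed by the one before it: term 3 = +^·^ = +^^.
So term 7 is +^^+^+^^+^^+^·+^^+^+^^.

+^^+^+^^+^^+^+^^+^+^^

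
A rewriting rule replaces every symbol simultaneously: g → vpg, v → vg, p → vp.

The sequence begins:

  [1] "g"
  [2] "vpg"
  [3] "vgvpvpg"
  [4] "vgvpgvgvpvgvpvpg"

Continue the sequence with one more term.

Rewriting the 16 symbols of vgvpgvgvpvgvpvpg one by one yields vg vpg vg vp vpg vg vpg vg vp vg vpg vg vp vg vp vpg; concatenated:

vgvpgvgvpvpgvgvpgvgvpvgvpgvgvpvgvpvpg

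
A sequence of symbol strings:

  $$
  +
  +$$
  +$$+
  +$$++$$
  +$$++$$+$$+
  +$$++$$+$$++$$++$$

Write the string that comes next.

This is a Fibonacci-style word recurrence s(k) = s(k−1)·s(k−2): e.g. +·$$ = +$$.
The next term joins +$$++$$+$$++$$++$$ and +$$++$$+$$+.

+$$++$$+$$++$$++$$+$$++$$+$$+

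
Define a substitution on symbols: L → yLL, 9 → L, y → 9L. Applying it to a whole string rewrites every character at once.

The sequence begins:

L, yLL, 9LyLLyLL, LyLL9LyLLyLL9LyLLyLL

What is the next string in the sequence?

yLL9LyLLyLLLyLL9LyLLyLL9LyLLyLLLyLL9LyLLyLL9LyLLyLL

Applying the rule to each of the 20 symbols of LyLL9LyLLyLL9LyLLyLL gives the pieces yLL 9L yLL yLL L yLL 9L yLL yLL 9L yLL yLL L yLL 9L yLL yLL 9L yLL yLL, which concatenate to the answer.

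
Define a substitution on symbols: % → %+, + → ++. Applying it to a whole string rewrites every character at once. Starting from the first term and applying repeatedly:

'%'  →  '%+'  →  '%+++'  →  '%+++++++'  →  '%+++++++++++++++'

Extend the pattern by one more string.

Rewriting the 16 symbols of %+++++++++++++++ one by one yields %+ ++ ++ ++ ++ ++ ++ ++ ++ ++ ++ ++ ++ ++ ++ ++; concatenated:

%+++++++++++++++++++++++++++++++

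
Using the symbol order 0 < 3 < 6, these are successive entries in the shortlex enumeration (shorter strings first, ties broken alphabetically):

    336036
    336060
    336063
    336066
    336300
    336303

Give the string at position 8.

336330

Advancing 2 positions from 336303 through 336303 → 336306 reaches term 8.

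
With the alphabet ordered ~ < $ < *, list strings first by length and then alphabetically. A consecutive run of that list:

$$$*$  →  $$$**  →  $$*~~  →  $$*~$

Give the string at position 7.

$$*$$

Stepping forward 3 times from $$*~$: $$*~$ → $$*~* → $$*$~, then the target.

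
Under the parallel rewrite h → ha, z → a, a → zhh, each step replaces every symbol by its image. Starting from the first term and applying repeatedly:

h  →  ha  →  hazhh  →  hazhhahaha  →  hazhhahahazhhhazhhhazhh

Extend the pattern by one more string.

hazhhahahazhhhazhhhazhhahahahazhhahahahazhhahaha

φ(hazhhahahazhhhazhhhazhh) expands symbol-by-symbol to ha zhh a ha ha zhh ha zhh ha zhh a ha ha ha zhh a ha ha ha zhh a ha ha; joining the 23 pieces gives the next term.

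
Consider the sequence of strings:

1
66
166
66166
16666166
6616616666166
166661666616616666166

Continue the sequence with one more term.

From term 3 onward, concatenate the second-to-last term with the last: 1·66 = 166, 66·166 = 66166, …
Continuing: 6616616666166 · 166661666616616666166 gives term 8.

6616616666166166661666616616666166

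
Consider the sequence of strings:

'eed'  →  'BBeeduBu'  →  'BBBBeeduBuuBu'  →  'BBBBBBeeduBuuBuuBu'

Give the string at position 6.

BBBBBBBBBBeeduBuuBuuBuuBuuBu

Each term wraps the previous one in BB on the left and uBu on the right.
From BBBBBBeeduBuuBuuBu, 2 further steps: BBBBBBeeduBuuBuuBu → BBBBBBBBeeduBuuBuuBuuBu → (answer).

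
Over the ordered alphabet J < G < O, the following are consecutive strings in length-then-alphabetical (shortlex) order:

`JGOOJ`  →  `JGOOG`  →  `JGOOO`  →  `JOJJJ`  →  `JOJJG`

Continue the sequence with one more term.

The successor of JOJJG increments the rightmost position that isn't already O and resets every position after it to J.

JOJJO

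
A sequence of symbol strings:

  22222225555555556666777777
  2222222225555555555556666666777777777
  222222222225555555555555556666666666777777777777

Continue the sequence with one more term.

Each string has the form 2^{2n+3} 5^{3n+3} 6^{3n-2} 7^{3n}, where the shown terms are n = 2, 3, 4.
Setting n = 5 gives 13, 18, 13, 15 characters in each block.

22222222222225555555555555555556666666666666777777777777777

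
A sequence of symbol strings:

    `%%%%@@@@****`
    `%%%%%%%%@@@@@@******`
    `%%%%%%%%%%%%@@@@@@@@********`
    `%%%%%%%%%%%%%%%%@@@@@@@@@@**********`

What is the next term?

The n-th term is 4n %'s then 2n+2 @'s then 2n+2 *'s (n = 1, 2, …).
Setting n = 5 gives 20, 12, 12 characters in each block.

%%%%%%%%%%%%%%%%%%%%@@@@@@@@@@@@************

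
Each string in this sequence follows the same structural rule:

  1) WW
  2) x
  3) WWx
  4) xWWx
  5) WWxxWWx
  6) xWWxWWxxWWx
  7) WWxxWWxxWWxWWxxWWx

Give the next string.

Each term (from the third on) is the two preceding terms concatenated in order: term 3 = WW·x = WWx.
Continuing: xWWxWWxxWWx · WWxxWWxxWWxWWxxWWx gives term 8.

xWWxWWxxWWxWWxxWWxxWWxWWxxWWx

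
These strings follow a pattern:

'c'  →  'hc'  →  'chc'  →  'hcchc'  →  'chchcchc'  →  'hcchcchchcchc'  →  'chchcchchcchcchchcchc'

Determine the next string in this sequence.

hcchcchchcchcchchcchchcchcchchcchc

This is a Fibonacci-style word recurrence s(k) = s(k−2)·s(k−1): e.g. c·hc = chc.
So term 8 is hcchcchchcchc·chchcchchcchcchchcchc.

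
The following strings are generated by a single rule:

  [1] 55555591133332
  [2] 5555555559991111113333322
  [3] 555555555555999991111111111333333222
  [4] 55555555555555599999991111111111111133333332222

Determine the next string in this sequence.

Each string has the form 5^{3n+3} 9^{2n-1} 1^{4n-2} 3^{n+3} 2^{n} (n = 1, 2, …).
For the next term, n = 5, so the run lengths are 18, 9, 18, 8, 5.

5555555555555555559999999991111111111111111113333333322222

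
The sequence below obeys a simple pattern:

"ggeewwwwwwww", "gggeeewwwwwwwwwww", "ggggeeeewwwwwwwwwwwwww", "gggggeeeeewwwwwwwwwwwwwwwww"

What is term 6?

gggggggeeeeeeewwwwwwwwwwwwwwwwwwwwwww

The n-th term is n g's then n e's then 3n+2 w's, where the shown terms are n = 2, 3, 4, 5.
Setting n = 7 gives 7, 7, 23 characters in each block.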